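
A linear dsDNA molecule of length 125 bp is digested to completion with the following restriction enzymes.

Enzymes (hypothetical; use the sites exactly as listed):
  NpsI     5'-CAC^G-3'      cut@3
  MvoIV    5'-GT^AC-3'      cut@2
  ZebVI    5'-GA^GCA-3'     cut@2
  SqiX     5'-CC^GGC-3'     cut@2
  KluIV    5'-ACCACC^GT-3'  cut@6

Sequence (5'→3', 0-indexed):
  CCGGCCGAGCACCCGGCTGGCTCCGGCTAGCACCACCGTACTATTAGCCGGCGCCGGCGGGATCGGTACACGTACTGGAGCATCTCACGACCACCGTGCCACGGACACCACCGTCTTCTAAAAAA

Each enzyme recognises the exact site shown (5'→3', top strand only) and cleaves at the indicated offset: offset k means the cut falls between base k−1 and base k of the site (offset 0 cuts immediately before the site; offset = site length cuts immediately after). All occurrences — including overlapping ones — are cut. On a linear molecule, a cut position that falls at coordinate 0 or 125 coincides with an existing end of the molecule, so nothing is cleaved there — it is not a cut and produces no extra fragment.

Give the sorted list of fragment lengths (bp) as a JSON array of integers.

Site scan:
  NpsI CACG/3: at [68, 85, 99] ⇒ [71, 88, 102]
  MvoIV GTAC/2: at [37, 65, 71] ⇒ [39, 67, 73]
  ZebVI GAGCA/2: at [6, 77] ⇒ [8, 79]
  SqiX CCGGC/2: at [0, 12, 22, 47, 53] ⇒ [2, 14, 24, 49, 55]
  KluIV ACCACCGT/6: at [31, 89, 106] ⇒ [37, 95, 112]

Pooled cuts: [2, 8, 14, 24, 37, 39, 49, 55, 67, 71, 73, 79, 88, 95, 102, 112]

Fragment lengths:
  [0,2): 2 bp
  [2,8): 6 bp
  [8,14): 6 bp
  [14,24): 10 bp
  [24,37): 13 bp
  [37,39): 2 bp
  [39,49): 10 bp
  [49,55): 6 bp
  [55,67): 12 bp
  [67,71): 4 bp
  [71,73): 2 bp
  [73,79): 6 bp
  [79,88): 9 bp
  [88,95): 7 bp
  [95,102): 7 bp
  [102,112): 10 bp
  [112,125): 13 bp

[2,2,2,4,6,6,6,6,7,7,9,10,10,10,12,13,13]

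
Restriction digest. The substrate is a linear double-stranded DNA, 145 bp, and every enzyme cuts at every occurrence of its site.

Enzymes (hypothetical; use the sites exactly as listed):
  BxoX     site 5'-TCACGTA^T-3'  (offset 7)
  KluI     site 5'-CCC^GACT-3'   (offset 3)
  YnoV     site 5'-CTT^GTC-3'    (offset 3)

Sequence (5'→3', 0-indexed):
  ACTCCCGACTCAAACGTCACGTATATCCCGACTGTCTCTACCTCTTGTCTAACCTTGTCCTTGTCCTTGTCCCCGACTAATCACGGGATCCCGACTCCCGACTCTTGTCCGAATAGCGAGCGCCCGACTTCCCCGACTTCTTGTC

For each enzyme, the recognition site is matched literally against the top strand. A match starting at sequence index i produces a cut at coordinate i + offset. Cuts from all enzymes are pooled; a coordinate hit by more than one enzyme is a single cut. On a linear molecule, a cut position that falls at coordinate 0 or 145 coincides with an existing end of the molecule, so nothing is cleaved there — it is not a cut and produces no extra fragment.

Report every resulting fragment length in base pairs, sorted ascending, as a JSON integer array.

Scan for sites:
  BxoX (TCACGTAT, off=7): starts [16] → cuts [23]
  KluI (CCCGACT, off=3): starts [3, 26, 71, 89, 96, 122, 131] → cuts [6, 29, 74, 92, 99, 125, 134]
  YnoV (CTTGTC, off=3): starts [43, 53, 59, 65, 103, 139] → cuts [46, 56, 62, 68, 106, 142]

All cut coordinates (distinct, sorted): [6, 23, 29, 46, 56, 62, 68, 74, 92, 99, 106, 125, 134, 142]

Fragments:
  [0,6): 6 bp
  [6,23): 17 bp
  [23,29): 6 bp
  [29,46): 17 bp
  [46,56): 10 bp
  [56,62): 6 bp
  [62,68): 6 bp
  [68,74): 6 bp
  [74,92): 18 bp
  [92,99): 7 bp
  [99,106): 7 bp
  [106,125): 19 bp
  [125,134): 9 bp
  [134,142): 8 bp
  [142,145): 3 bp

[3,6,6,6,6,6,7,7,8,9,10,17,17,18,19]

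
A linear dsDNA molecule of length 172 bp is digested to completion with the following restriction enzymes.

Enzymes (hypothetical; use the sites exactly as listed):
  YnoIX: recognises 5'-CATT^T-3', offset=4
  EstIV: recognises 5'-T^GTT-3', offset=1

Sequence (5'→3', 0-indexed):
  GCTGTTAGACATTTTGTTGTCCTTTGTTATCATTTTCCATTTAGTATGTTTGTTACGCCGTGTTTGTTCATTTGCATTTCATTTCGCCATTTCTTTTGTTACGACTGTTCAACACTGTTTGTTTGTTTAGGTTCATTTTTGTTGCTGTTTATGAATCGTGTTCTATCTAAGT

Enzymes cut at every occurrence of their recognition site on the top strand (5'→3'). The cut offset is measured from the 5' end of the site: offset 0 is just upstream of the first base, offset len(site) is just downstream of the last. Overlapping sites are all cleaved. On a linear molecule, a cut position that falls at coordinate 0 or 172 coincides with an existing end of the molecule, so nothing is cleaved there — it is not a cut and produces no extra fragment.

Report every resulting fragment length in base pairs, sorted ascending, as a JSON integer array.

[2,3,3,4,4,4,4,5,6,6,6,6,7,7,8,9,9,10,10,10,10,13,13,13]

Per-enzyme occurrences:
  YnoIX CATTT/4: at [9, 30, 37, 68, 74, 79, 87, 133] ⇒ [13, 34, 41, 72, 78, 83, 91, 137]
  EstIV TGTT/1: at [2, 14, 24, 46, 50, 60, 64, 96, 105, 115, 119, 123, 139, 145, 158] ⇒ [3, 15, 25, 47, 51, 61, 65, 97, 106, 116, 120, 124, 140, 146, 159]

All cut coordinates (distinct, sorted): [3, 13, 15, 25, 34, 41, 47, 51, 61, 65, 72, 78, 83, 91, 97, 106, 116, 120, 124, 137, 140, 146, 159]

Fragments:
  [0,3): 3 bp
  [3,13): 10 bp
  [13,15): 2 bp
  [15,25): 10 bp
  [25,34): 9 bp
  [34,41): 7 bp
  [41,47): 6 bp
  [47,51): 4 bp
  [51,61): 10 bp
  [61,65): 4 bp
  [65,72): 7 bp
  [72,78): 6 bp
  [78,83): 5 bp
  [83,91): 8 bp
  [91,97): 6 bp
  [97,106): 9 bp
  [106,116): 10 bp
  [116,120): 4 bp
  [120,124): 4 bp
  [124,137): 13 bp
  [137,140): 3 bp
  [140,146): 6 bp
  [146,159): 13 bp
  [159,172): 13 bp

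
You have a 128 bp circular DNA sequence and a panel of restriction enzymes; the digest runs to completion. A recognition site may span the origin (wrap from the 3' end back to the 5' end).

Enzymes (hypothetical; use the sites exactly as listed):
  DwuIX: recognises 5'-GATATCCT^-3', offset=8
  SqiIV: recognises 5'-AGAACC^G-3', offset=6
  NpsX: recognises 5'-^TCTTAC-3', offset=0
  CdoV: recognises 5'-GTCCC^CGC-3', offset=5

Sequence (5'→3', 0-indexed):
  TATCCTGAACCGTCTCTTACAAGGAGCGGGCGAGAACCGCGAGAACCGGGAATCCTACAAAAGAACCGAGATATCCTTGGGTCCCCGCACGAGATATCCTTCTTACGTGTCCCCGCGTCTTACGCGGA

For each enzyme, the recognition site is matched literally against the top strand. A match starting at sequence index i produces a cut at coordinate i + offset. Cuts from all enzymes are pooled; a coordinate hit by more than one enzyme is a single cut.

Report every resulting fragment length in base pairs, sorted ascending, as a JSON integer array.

Site scan:
  DwuIX GATATCCT/8: at [69, 92, 126] ⇒ [6, 77, 100]
  SqiIV AGAACCG/6: at [32, 41, 61] ⇒ [38, 47, 67]
  NpsX TCTTAC/0: at [14, 100, 117] ⇒ [14, 100, 117]
  CdoV GTCCCCGC/5: at [80, 108] ⇒ [85, 113]

All cut coordinates (distinct, sorted): [6, 14, 38, 47, 67, 77, 85, 100, 113, 117]

Fragments:
  6→14: 8 bp
  14→38: 24 bp
  38→47: 9 bp
  47→67: 20 bp
  67→77: 10 bp
  77→85: 8 bp
  85→100: 15 bp
  100→113: 13 bp
  113→117: 4 bp
  117→6 (wrap): 128-117+6 = 17 bp

[4,8,8,9,10,13,15,17,20,24]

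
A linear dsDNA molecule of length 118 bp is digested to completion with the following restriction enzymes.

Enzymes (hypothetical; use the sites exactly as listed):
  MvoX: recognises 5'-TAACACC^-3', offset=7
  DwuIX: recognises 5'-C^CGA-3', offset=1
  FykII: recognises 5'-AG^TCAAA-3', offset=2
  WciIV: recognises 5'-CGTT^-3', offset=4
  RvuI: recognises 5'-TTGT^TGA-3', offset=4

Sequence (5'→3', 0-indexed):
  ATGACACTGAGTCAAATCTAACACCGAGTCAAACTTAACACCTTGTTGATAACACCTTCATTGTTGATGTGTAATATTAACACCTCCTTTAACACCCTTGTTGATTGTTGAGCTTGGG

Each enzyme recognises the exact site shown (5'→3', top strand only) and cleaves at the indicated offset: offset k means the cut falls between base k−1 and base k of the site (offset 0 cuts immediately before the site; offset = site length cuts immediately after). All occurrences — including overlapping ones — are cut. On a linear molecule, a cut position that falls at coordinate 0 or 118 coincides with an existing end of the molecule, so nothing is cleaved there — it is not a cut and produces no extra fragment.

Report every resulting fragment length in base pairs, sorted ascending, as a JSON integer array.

[1,3,4,5,7,8,10,10,11,12,13,14,20]

Per-enzyme occurrences:
  MvoX (TAACACC, off=7): starts [18, 35, 49, 77, 89] → cuts [25, 42, 56, 84, 96]
  DwuIX (CCGA, off=1): starts [23] → cuts [24]
  FykII (AGTCAAA, off=2): starts [9, 26] → cuts [11, 28]
  WciIV (CGTT, off=4): no sites
  RvuI (TTGTTGA, off=4): starts [42, 60, 97, 104] → cuts [46, 64, 101, 108]

All cut coordinates (distinct, sorted): [11, 24, 25, 28, 42, 46, 56, 64, 84, 96, 101, 108]

Fragments:
  [0,11): 11 bp
  [11,24): 13 bp
  [24,25): 1 bp
  [25,28): 3 bp
  [28,42): 14 bp
  [42,46): 4 bp
  [46,56): 10 bp
  [56,64): 8 bp
  [64,84): 20 bp
  [84,96): 12 bp
  [96,101): 5 bp
  [101,108): 7 bp
  [108,118): 10 bp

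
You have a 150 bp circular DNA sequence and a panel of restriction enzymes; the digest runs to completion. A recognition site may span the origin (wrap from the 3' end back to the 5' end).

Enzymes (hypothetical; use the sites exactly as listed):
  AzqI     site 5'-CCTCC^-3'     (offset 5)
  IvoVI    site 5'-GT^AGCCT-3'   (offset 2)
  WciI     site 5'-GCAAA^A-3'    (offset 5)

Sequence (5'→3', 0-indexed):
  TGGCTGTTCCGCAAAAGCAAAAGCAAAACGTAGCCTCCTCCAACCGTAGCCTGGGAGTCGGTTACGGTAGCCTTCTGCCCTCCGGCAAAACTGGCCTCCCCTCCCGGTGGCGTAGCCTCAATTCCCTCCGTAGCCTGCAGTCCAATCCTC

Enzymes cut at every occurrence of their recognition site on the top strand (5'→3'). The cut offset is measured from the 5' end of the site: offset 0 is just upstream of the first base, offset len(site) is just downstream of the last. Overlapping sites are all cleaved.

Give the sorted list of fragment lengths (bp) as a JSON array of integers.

Per-enzyme occurrences:
  AzqI (CCTCC, off=5): starts [33, 36, 78, 94, 99, 124] → cuts [38, 41, 83, 99, 104, 129]
  IvoVI (GTAGCCT, off=2): starts [29, 45, 66, 111, 129] → cuts [31, 47, 68, 113, 131]
  WciI (GCAAAA, off=5): starts [10, 16, 22, 84] → cuts [15, 21, 27, 89]

All cut coordinates (distinct, sorted): [15, 21, 27, 31, 38, 41, 47, 68, 83, 89, 99, 104, 113, 129, 131]

Fragment lengths:
  15→21: 6 bp
  21→27: 6 bp
  27→31: 4 bp
  31→38: 7 bp
  38→41: 3 bp
  41→47: 6 bp
  47→68: 21 bp
  68→83: 15 bp
  83→89: 6 bp
  89→99: 10 bp
  99→104: 5 bp
  104→113: 9 bp
  113→129: 16 bp
  129→131: 2 bp
  131→15 (wrap): 150-131+15 = 34 bp

[2,3,4,5,6,6,6,6,7,9,10,15,16,21,34]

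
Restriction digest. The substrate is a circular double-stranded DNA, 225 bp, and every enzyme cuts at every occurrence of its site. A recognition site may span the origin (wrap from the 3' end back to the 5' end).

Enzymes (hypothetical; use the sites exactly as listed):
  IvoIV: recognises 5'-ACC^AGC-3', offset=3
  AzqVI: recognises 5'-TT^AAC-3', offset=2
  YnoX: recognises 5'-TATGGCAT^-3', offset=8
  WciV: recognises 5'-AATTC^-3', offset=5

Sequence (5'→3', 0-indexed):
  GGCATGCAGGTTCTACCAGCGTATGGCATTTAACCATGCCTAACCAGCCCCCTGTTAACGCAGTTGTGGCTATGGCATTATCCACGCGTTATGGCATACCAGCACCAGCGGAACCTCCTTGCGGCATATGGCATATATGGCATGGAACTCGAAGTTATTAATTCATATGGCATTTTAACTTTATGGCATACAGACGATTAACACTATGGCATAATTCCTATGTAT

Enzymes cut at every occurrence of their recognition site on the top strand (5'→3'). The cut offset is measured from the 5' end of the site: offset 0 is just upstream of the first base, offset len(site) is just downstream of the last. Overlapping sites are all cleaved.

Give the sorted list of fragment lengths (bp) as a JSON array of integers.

[2,3,3,5,6,9,9,10,11,12,12,13,13,13,14,19,21,22,28]

Per-enzyme occurrences:
  IvoIV (ACCAGC, off=3): starts [14, 42, 97, 103] → cuts [17, 45, 100, 106]
  AzqVI (TTAAC, off=2): starts [29, 54, 174, 197] → cuts [31, 56, 176, 199]
  YnoX (TATGGCAT, off=8): starts [21, 70, 89, 126, 135, 165, 181, 204, 222] → cuts [5, 29, 78, 97, 134, 143, 173, 189, 212]
  WciV (AATTC, off=5): starts [159, 212] → cuts [164, 217]

All cut coordinates (distinct, sorted): [5, 17, 29, 31, 45, 56, 78, 97, 100, 106, 134, 143, 164, 173, 176, 189, 199, 212, 217]

Fragment lengths:
  5→17: 12 bp
  17→29: 12 bp
  29→31: 2 bp
  31→45: 14 bp
  45→56: 11 bp
  56→78: 22 bp
  78→97: 19 bp
  97→100: 3 bp
  100→106: 6 bp
  106→134: 28 bp
  134→143: 9 bp
  143→164: 21 bp
  164→173: 9 bp
  173→176: 3 bp
  176→189: 13 bp
  189→199: 10 bp
  199→212: 13 bp
  212→217: 5 bp
  217→5 (wrap): 225-217+5 = 13 bp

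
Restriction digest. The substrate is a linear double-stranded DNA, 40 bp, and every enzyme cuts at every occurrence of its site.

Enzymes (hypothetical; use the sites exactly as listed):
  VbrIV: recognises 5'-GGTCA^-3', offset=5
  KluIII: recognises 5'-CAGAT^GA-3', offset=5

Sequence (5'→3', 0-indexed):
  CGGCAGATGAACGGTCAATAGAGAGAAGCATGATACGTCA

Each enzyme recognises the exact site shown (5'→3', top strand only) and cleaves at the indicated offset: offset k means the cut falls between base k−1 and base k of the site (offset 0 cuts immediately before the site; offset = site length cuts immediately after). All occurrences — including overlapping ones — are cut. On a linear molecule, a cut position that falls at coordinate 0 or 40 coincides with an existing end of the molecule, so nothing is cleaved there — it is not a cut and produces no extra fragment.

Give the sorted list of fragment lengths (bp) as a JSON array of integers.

[8,9,23]

Per-enzyme occurrences:
  VbrIV GGTCA/5: at [12] ⇒ [17]
  KluIII CAGATGA/5: at [3] ⇒ [8]

All cut coordinates (distinct, sorted): [8, 17]

Fragment lengths:
  [0,8): 8 bp
  [8,17): 9 bp
  [17,40): 23 bp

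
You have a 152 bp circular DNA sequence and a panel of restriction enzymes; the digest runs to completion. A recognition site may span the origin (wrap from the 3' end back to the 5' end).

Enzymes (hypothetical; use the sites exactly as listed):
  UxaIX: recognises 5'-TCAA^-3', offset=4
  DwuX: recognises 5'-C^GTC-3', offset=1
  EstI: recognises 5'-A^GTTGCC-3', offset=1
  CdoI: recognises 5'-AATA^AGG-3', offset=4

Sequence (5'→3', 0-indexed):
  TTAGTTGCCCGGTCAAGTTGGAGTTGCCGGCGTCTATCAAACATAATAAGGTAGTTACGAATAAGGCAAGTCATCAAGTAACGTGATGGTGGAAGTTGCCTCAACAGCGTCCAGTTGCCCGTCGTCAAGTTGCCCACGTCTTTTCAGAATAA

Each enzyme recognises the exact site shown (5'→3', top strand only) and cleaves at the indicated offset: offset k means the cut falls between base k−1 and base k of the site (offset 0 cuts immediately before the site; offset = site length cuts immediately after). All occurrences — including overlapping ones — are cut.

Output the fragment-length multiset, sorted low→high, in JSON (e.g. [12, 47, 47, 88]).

Site scan:
  UxaIX (TCAA, off=4): starts [12, 36, 73, 100, 124] → cuts [16, 40, 77, 104, 128]
  DwuX (CGTC, off=1): starts [30, 107, 119, 122, 136] → cuts [31, 108, 120, 123, 137]
  EstI (AGTTGCC, off=1): starts [2, 21, 93, 112, 127] → cuts [3, 22, 94, 113, 128]
  CdoI (AATAAGG, off=4): starts [44, 59] → cuts [48, 63]

All cut coordinates (distinct, sorted): [3, 16, 22, 31, 40, 48, 63, 77, 94, 104, 108, 113, 120, 123, 128, 137]

Fragment lengths:
  3→16: 13 bp
  16→22: 6 bp
  22→31: 9 bp
  31→40: 9 bp
  40→48: 8 bp
  48→63: 15 bp
  63→77: 14 bp
  77→94: 17 bp
  94→104: 10 bp
  104→108: 4 bp
  108→113: 5 bp
  113→120: 7 bp
  120→123: 3 bp
  123→128: 5 bp
  128→137: 9 bp
  137→3 (wrap): 152-137+3 = 18 bp

[3,4,5,5,6,7,8,9,9,9,10,13,14,15,17,18]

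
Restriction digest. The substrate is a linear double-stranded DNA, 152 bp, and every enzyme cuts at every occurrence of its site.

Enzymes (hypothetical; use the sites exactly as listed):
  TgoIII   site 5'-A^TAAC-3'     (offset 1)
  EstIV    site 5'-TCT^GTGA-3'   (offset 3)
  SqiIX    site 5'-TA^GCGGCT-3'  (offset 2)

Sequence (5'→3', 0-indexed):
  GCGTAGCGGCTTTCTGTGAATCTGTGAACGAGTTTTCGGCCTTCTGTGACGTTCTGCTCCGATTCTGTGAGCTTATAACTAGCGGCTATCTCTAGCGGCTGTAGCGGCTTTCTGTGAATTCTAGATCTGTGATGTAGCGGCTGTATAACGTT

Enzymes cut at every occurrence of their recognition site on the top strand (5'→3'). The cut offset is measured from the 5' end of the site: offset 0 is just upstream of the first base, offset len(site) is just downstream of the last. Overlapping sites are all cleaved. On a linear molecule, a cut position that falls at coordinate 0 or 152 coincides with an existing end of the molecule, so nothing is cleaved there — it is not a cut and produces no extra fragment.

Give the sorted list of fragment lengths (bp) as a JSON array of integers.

Site scan:
  TgoIII ATAAC/1: at [74, 144] ⇒ [75, 145]
  EstIV TCTGTGA/3: at [12, 20, 42, 63, 110, 125] ⇒ [15, 23, 45, 66, 113, 128]
  SqiIX TAGCGGCT/2: at [3, 79, 92, 101, 134] ⇒ [5, 81, 94, 103, 136]

All cut coordinates (distinct, sorted): [5, 15, 23, 45, 66, 75, 81, 94, 103, 113, 128, 136, 145]

Fragments:
  [0,5): 5 bp
  [5,15): 10 bp
  [15,23): 8 bp
  [23,45): 22 bp
  [45,66): 21 bp
  [66,75): 9 bp
  [75,81): 6 bp
  [81,94): 13 bp
  [94,103): 9 bp
  [103,113): 10 bp
  [113,128): 15 bp
  [128,136): 8 bp
  [136,145): 9 bp
  [145,152): 7 bp

[5,6,7,8,8,9,9,9,10,10,13,15,21,22]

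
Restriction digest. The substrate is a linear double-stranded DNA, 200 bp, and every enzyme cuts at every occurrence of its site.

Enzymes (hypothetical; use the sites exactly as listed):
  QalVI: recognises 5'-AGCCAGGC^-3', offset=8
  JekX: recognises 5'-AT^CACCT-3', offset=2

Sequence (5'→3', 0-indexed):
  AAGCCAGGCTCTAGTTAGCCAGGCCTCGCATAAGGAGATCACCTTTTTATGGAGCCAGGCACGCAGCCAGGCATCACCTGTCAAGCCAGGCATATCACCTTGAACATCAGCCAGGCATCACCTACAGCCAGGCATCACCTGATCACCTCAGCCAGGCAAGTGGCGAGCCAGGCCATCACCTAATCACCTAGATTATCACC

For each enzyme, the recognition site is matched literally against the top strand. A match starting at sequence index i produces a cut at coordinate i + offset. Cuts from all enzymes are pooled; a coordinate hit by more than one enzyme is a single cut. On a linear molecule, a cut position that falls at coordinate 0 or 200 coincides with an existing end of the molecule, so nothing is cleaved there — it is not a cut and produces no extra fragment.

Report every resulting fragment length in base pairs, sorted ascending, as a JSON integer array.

[2,2,2,3,4,8,8,9,12,14,15,15,15,16,16,17,21,21]

Per-enzyme occurrences:
  QalVI (AGCCAGGC, off=8): starts [1, 16, 52, 64, 83, 108, 125, 149, 165] → cuts [9, 24, 60, 72, 91, 116, 133, 157, 173]
  JekX (ATCACCT, off=2): starts [37, 72, 93, 116, 133, 141, 174, 182] → cuts [39, 74, 95, 118, 135, 143, 176, 184]

Pooled cuts: [9, 24, 39, 60, 72, 74, 91, 95, 116, 118, 133, 135, 143, 157, 173, 176, 184]

Fragment lengths:
  [0,9): 9 bp
  [9,24): 15 bp
  [24,39): 15 bp
  [39,60): 21 bp
  [60,72): 12 bp
  [72,74): 2 bp
  [74,91): 17 bp
  [91,95): 4 bp
  [95,116): 21 bp
  [116,118): 2 bp
  [118,133): 15 bp
  [133,135): 2 bp
  [135,143): 8 bp
  [143,157): 14 bp
  [157,173): 16 bp
  [173,176): 3 bp
  [176,184): 8 bp
  [184,200): 16 bp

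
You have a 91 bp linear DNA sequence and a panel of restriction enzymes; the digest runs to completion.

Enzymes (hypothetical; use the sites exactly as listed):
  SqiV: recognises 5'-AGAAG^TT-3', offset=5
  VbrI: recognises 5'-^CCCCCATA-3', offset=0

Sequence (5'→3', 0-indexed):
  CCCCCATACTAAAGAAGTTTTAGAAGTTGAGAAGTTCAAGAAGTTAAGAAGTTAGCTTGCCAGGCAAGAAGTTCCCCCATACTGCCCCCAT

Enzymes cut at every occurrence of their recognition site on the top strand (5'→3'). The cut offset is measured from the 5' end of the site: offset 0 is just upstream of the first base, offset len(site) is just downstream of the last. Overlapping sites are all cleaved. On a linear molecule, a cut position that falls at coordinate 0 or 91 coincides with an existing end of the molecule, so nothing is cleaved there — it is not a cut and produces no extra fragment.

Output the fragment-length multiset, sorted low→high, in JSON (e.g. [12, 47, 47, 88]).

[2,8,8,9,9,17,18,20]

Scan for sites:
  SqiV AGAAGTT/5: at [12, 21, 29, 38, 46, 66] ⇒ [17, 26, 34, 43, 51, 71]
  VbrI CCCCCATA/0: at [0, 73] ⇒ [73] (position 0 is a terminus of the linear molecule — no cut)

All cut coordinates (distinct, sorted): [17, 26, 34, 43, 51, 71, 73]

Fragments:
  [0,17): 17 bp
  [17,26): 9 bp
  [26,34): 8 bp
  [34,43): 9 bp
  [43,51): 8 bp
  [51,71): 20 bp
  [71,73): 2 bp
  [73,91): 18 bp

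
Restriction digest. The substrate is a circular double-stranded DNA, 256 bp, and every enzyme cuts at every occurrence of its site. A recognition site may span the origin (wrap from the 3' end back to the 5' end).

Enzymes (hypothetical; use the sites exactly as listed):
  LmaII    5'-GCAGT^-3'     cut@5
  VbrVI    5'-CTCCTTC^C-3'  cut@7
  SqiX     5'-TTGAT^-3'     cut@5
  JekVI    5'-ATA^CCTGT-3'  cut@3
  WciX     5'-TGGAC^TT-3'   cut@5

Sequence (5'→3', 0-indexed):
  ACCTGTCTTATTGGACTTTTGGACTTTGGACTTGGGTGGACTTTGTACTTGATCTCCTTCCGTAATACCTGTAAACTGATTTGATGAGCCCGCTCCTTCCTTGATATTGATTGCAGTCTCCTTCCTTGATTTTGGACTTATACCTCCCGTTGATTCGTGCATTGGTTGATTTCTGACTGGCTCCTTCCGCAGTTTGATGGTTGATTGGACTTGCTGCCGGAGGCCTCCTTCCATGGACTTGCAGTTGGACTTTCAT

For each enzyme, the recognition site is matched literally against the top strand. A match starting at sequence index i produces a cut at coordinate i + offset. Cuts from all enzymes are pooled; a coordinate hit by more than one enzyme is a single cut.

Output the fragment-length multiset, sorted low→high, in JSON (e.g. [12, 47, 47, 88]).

Per-enzyme occurrences:
  LmaII (GCAGT, off=5): starts [112, 188, 240] → cuts [117, 193, 245]
  VbrVI (CTCCTTCC, off=7): starts [53, 92, 117, 180, 224] → cuts [60, 99, 124, 187, 231]
  SqiX (TTGAT, off=5): starts [48, 80, 100, 106, 125, 149, 165, 193, 200] → cuts [53, 85, 105, 111, 130, 154, 170, 198, 205]
  JekVI (ATACCTGT, off=3): starts [64, 254] → cuts [1, 67]
  WciX (TGGACTT, off=5): starts [11, 19, 26, 36, 132, 205, 233, 245] → cuts [16, 24, 31, 41, 137, 210, 238, 250]

All cut coordinates (distinct, sorted): [1, 16, 24, 31, 41, 53, 60, 67, 85, 99, 105, 111, 117, 124, 130, 137, 154, 170, 187, 193, 198, 205, 210, 231, 238, 245, 250]

Fragments:
  1→16: 15 bp
  16→24: 8 bp
  24→31: 7 bp
  31→41: 10 bp
  41→53: 12 bp
  53→60: 7 bp
  60→67: 7 bp
  67→85: 18 bp
  85→99: 14 bp
  99→105: 6 bp
  105→111: 6 bp
  111→117: 6 bp
  117→124: 7 bp
  124→130: 6 bp
  130→137: 7 bp
  137→154: 17 bp
  154→170: 16 bp
  170→187: 17 bp
  187→193: 6 bp
  193→198: 5 bp
  198→205: 7 bp
  205→210: 5 bp
  210→231: 21 bp
  231→238: 7 bp
  238→245: 7 bp
  245→250: 5 bp
  250→1 (wrap): 256-250+1 = 7 bp

[5,5,5,6,6,6,6,6,7,7,7,7,7,7,7,7,7,8,10,12,14,15,16,17,17,18,21]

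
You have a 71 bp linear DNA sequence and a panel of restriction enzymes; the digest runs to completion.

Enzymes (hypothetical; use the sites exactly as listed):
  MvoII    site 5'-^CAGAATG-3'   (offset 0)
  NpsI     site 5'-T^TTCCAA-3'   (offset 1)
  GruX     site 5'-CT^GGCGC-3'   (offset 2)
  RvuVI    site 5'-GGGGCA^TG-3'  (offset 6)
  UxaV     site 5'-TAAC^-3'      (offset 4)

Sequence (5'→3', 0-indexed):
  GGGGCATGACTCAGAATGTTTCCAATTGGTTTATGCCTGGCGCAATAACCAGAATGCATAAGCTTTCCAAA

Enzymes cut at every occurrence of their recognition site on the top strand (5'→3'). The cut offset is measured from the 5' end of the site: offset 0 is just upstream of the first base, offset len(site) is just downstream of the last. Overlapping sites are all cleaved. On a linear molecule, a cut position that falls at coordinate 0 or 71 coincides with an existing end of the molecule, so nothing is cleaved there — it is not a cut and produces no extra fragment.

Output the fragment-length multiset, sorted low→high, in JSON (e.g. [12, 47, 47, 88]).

Site scan:
  MvoII CAGAATG/0: at [11, 49] ⇒ [11, 49]
  NpsI TTTCCAA/1: at [18, 63] ⇒ [19, 64]
  GruX CTGGCGC/2: at [36] ⇒ [38]
  RvuVI GGGGCATG/6: at [0] ⇒ [6]
  UxaV TAAC/4: at [45] ⇒ [49]

All cut coordinates (distinct, sorted): [6, 11, 19, 38, 49, 64]

Fragments:
  [0,6): 6 bp
  [6,11): 5 bp
  [11,19): 8 bp
  [19,38): 19 bp
  [38,49): 11 bp
  [49,64): 15 bp
  [64,71): 7 bp

[5,6,7,8,11,15,19]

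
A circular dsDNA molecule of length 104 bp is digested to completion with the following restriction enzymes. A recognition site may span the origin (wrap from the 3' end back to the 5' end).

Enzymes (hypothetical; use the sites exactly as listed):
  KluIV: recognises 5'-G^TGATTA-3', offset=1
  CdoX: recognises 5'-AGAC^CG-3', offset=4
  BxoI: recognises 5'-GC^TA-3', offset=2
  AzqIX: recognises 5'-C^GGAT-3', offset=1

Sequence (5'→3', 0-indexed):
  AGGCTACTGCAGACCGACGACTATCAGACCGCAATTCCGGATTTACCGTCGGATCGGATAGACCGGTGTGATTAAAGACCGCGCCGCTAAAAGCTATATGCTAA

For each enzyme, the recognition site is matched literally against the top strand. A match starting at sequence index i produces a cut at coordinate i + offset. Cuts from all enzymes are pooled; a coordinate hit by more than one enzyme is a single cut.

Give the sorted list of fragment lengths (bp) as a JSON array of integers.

Site scan:
  KluIV (GTGATTA, off=1): starts [67] → cuts [68]
  CdoX (AGACCG, off=4): starts [10, 25, 59, 75] → cuts [14, 29, 63, 79]
  BxoI (GCTA, off=2): starts [2, 85, 92, 99] → cuts [4, 87, 94, 101]
  AzqIX (CGGAT, off=1): starts [37, 49, 54] → cuts [38, 50, 55]

Pooled cuts: [4, 14, 29, 38, 50, 55, 63, 68, 79, 87, 94, 101]

Fragments:
  4→14: 10 bp
  14→29: 15 bp
  29→38: 9 bp
  38→50: 12 bp
  50→55: 5 bp
  55→63: 8 bp
  63→68: 5 bp
  68→79: 11 bp
  79→87: 8 bp
  87→94: 7 bp
  94→101: 7 bp
  101→4 (wrap): 104-101+4 = 7 bp

[5,5,7,7,7,8,8,9,10,11,12,15]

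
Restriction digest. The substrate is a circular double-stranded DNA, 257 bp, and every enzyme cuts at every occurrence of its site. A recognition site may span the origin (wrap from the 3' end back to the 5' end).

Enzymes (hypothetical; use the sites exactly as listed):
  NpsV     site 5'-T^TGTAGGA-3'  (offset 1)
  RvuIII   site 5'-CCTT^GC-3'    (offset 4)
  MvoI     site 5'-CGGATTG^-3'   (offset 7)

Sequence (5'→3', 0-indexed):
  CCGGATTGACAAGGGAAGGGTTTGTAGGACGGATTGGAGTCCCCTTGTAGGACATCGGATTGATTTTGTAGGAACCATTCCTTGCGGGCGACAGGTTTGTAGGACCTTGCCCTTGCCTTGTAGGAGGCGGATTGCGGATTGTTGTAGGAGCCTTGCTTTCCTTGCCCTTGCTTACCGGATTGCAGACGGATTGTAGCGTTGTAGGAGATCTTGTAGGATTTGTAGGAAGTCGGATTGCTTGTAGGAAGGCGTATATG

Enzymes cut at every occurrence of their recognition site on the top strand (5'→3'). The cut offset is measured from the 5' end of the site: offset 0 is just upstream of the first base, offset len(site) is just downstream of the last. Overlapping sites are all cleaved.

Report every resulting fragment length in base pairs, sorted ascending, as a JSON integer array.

Scan for sites:
  NpsV TTGTAGGA/1: at [21, 44, 65, 96, 117, 141, 198, 210, 219, 238] ⇒ [22, 45, 66, 97, 118, 142, 199, 211, 220, 239]
  RvuIII CCTTGC/4: at [79, 104, 110, 150, 159, 165] ⇒ [83, 108, 114, 154, 163, 169]
  MvoI CGGATTG/7: at [1, 29, 55, 127, 134, 175, 186, 230] ⇒ [8, 36, 62, 134, 141, 182, 193, 237]

Pooled cuts: [8, 22, 36, 45, 62, 66, 83, 97, 108, 114, 118, 134, 141, 142, 154, 163, 169, 182, 193, 199, 211, 220, 237, 239]

Fragments:
  8→22: 14 bp
  22→36: 14 bp
  36→45: 9 bp
  45→62: 17 bp
  62→66: 4 bp
  66→83: 17 bp
  83→97: 14 bp
  97→108: 11 bp
  108→114: 6 bp
  114→118: 4 bp
  118→134: 16 bp
  134→141: 7 bp
  141→142: 1 bp
  142→154: 12 bp
  154→163: 9 bp
  163→169: 6 bp
  169→182: 13 bp
  182→193: 11 bp
  193→199: 6 bp
  199→211: 12 bp
  211→220: 9 bp
  220→237: 17 bp
  237→239: 2 bp
  239→8 (wrap): 257-239+8 = 26 bp

[1,2,4,4,6,6,6,7,9,9,9,11,11,12,12,13,14,14,14,16,17,17,17,26]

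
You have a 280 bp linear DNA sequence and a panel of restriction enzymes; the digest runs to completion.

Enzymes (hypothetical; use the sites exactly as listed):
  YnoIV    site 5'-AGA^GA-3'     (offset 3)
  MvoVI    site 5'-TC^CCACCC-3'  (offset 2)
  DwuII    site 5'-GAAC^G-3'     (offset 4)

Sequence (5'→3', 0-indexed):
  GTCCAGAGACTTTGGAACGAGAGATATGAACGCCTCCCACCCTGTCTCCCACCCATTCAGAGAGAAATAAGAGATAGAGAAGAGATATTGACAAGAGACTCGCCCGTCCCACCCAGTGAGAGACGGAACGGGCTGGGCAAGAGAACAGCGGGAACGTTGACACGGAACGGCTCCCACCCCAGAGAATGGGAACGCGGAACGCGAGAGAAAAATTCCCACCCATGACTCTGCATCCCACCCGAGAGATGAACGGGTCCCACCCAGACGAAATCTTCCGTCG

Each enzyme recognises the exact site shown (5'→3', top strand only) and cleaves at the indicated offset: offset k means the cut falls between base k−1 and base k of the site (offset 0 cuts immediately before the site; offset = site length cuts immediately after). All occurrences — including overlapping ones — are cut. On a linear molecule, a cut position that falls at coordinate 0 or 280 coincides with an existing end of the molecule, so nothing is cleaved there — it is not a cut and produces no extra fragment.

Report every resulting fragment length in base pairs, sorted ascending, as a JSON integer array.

Per-enzyme occurrences:
  YnoIV AGAGA/3: at [4, 19, 58, 60, 69, 75, 80, 93, 118, 139, 180, 203, 241] ⇒ [7, 22, 61, 63, 72, 78, 83, 96, 121, 142, 183, 206, 244]
  MvoVI TCCCACCC/2: at [34, 46, 106, 171, 213, 232, 254] ⇒ [36, 48, 108, 173, 215, 234, 256]
  DwuII GAACG/4: at [14, 27, 125, 151, 164, 189, 196, 247] ⇒ [18, 31, 129, 155, 168, 193, 200, 251]

All cut coordinates (distinct, sorted): [7, 18, 22, 31, 36, 48, 61, 63, 72, 78, 83, 96, 108, 121, 129, 142, 155, 168, 173, 183, 193, 200, 206, 215, 234, 244, 251, 256]

Fragment lengths:
  [0,7): 7 bp
  [7,18): 11 bp
  [18,22): 4 bp
  [22,31): 9 bp
  [31,36): 5 bp
  [36,48): 12 bp
  [48,61): 13 bp
  [61,63): 2 bp
  [63,72): 9 bp
  [72,78): 6 bp
  [78,83): 5 bp
  [83,96): 13 bp
  [96,108): 12 bp
  [108,121): 13 bp
  [121,129): 8 bp
  [129,142): 13 bp
  [142,155): 13 bp
  [155,168): 13 bp
  [168,173): 5 bp
  [173,183): 10 bp
  [183,193): 10 bp
  [193,200): 7 bp
  [200,206): 6 bp
  [206,215): 9 bp
  [215,234): 19 bp
  [234,244): 10 bp
  [244,251): 7 bp
  [251,256): 5 bp
  [256,280): 24 bp

[2,4,5,5,5,5,6,6,7,7,7,8,9,9,9,10,10,10,11,12,12,13,13,13,13,13,13,19,24]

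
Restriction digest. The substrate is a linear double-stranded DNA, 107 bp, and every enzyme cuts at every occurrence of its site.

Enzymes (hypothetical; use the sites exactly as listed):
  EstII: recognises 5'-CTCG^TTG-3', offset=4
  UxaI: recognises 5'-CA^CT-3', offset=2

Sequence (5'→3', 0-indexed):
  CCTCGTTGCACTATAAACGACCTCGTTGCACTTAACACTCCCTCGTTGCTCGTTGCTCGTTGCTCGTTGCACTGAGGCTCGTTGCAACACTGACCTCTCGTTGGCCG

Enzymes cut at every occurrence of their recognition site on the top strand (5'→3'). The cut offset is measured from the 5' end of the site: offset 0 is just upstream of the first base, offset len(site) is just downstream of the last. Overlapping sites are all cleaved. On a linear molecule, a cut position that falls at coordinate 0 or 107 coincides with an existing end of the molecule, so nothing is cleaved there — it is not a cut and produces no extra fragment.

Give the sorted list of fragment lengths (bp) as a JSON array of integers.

[5,5,5,5,7,7,7,7,7,8,8,10,11,15]

Site scan:
  EstII CTCGTTG/4: at [1, 21, 41, 48, 55, 62, 77, 96] ⇒ [5, 25, 45, 52, 59, 66, 81, 100]
  UxaI CACT/2: at [8, 28, 35, 69, 87] ⇒ [10, 30, 37, 71, 89]

All cut coordinates (distinct, sorted): [5, 10, 25, 30, 37, 45, 52, 59, 66, 71, 81, 89, 100]

Fragment lengths:
  [0,5): 5 bp
  [5,10): 5 bp
  [10,25): 15 bp
  [25,30): 5 bp
  [30,37): 7 bp
  [37,45): 8 bp
  [45,52): 7 bp
  [52,59): 7 bp
  [59,66): 7 bp
  [66,71): 5 bp
  [71,81): 10 bp
  [81,89): 8 bp
  [89,100): 11 bp
  [100,107): 7 bp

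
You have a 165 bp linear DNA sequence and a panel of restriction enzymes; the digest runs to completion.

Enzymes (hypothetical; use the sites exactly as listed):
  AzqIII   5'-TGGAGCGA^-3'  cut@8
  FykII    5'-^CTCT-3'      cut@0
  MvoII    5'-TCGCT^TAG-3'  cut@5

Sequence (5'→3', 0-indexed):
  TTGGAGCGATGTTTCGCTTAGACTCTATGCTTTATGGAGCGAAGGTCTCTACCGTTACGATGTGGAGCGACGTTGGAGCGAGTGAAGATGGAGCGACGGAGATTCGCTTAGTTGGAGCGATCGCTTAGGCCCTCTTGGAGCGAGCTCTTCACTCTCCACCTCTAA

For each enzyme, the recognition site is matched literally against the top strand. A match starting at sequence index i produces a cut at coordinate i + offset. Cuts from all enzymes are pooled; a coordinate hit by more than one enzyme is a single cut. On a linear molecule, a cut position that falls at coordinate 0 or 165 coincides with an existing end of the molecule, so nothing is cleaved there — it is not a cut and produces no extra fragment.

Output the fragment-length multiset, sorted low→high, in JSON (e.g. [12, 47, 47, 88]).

Site scan:
  AzqIII TGGAGCGA/8: at [1, 34, 62, 73, 88, 112, 135] ⇒ [9, 42, 70, 81, 96, 120, 143]
  FykII CTCT/0: at [22, 46, 131, 144, 151, 159] ⇒ [22, 46, 131, 144, 151, 159]
  MvoII TCGCTTAG/5: at [13, 103, 120] ⇒ [18, 108, 125]

All cut coordinates (distinct, sorted): [9, 18, 22, 42, 46, 70, 81, 96, 108, 120, 125, 131, 143, 144, 151, 159]

Fragment lengths:
  [0,9): 9 bp
  [9,18): 9 bp
  [18,22): 4 bp
  [22,42): 20 bp
  [42,46): 4 bp
  [46,70): 24 bp
  [70,81): 11 bp
  [81,96): 15 bp
  [96,108): 12 bp
  [108,120): 12 bp
  [120,125): 5 bp
  [125,131): 6 bp
  [131,143): 12 bp
  [143,144): 1 bp
  [144,151): 7 bp
  [151,159): 8 bp
  [159,165): 6 bp

[1,4,4,5,6,6,7,8,9,9,11,12,12,12,15,20,24]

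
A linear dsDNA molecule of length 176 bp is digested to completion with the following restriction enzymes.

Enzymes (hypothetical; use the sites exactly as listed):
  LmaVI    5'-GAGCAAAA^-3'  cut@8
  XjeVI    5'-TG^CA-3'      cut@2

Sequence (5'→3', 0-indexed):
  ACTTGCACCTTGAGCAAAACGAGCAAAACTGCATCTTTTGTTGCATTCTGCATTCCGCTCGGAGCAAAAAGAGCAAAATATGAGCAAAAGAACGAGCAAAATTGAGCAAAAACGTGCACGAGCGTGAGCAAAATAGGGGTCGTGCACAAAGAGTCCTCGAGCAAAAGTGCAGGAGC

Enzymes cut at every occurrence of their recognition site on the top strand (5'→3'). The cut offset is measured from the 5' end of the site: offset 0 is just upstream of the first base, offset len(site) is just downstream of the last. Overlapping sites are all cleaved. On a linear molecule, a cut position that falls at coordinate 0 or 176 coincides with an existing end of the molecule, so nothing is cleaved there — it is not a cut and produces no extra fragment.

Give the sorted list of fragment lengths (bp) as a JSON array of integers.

Per-enzyme occurrences:
  LmaVI GAGCAAAA/8: at [11, 20, 61, 70, 81, 93, 103, 125, 158] ⇒ [19, 28, 69, 78, 89, 101, 111, 133, 166]
  XjeVI TGCA/2: at [3, 29, 41, 48, 114, 142, 167] ⇒ [5, 31, 43, 50, 116, 144, 169]

Pooled cuts: [5, 19, 28, 31, 43, 50, 69, 78, 89, 101, 111, 116, 133, 144, 166, 169]

Fragment lengths:
  [0,5): 5 bp
  [5,19): 14 bp
  [19,28): 9 bp
  [28,31): 3 bp
  [31,43): 12 bp
  [43,50): 7 bp
  [50,69): 19 bp
  [69,78): 9 bp
  [78,89): 11 bp
  [89,101): 12 bp
  [101,111): 10 bp
  [111,116): 5 bp
  [116,133): 17 bp
  [133,144): 11 bp
  [144,166): 22 bp
  [166,169): 3 bp
  [169,176): 7 bp

[3,3,5,5,7,7,9,9,10,11,11,12,12,14,17,19,22]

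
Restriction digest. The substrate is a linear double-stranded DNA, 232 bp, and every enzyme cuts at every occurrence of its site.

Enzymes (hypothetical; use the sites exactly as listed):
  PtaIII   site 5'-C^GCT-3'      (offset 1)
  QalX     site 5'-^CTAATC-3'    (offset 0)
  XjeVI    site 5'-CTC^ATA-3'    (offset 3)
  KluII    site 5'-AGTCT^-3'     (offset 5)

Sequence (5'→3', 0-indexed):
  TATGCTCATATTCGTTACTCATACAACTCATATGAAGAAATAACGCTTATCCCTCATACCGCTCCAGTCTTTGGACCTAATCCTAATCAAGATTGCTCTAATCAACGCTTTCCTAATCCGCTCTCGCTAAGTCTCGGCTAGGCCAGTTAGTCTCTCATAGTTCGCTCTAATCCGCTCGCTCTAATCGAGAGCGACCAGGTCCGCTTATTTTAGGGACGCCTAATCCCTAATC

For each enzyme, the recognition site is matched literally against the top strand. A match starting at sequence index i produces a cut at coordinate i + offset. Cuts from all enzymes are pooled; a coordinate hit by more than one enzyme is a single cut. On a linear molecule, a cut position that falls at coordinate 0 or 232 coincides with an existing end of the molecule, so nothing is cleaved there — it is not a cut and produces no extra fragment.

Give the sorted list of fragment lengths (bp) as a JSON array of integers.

[3,3,3,4,5,6,6,6,6,6,7,7,7,7,7,9,9,9,10,11,13,15,15,17,19,22]

Scan for sites:
  PtaIII CGCT/1: at [43, 59, 105, 118, 124, 162, 172, 176, 201] ⇒ [44, 60, 106, 119, 125, 163, 173, 177, 202]
  QalX CTAATC/0: at [76, 82, 97, 112, 166, 180, 219, 226] ⇒ [76, 82, 97, 112, 166, 180, 219, 226]
  XjeVI CTCATA/3: at [4, 17, 26, 52, 153] ⇒ [7, 20, 29, 55, 156]
  KluII AGTCT/5: at [65, 129, 148] ⇒ [70, 134, 153]

Pooled cuts: [7, 20, 29, 44, 55, 60, 70, 76, 82, 97, 106, 112, 119, 125, 134, 153, 156, 163, 166, 173, 177, 180, 202, 219, 226]

Fragment lengths:
  [0,7): 7 bp
  [7,20): 13 bp
  [20,29): 9 bp
  [29,44): 15 bp
  [44,55): 11 bp
  [55,60): 5 bp
  [60,70): 10 bp
  [70,76): 6 bp
  [76,82): 6 bp
  [82,97): 15 bp
  [97,106): 9 bp
  [106,112): 6 bp
  [112,119): 7 bp
  [119,125): 6 bp
  [125,134): 9 bp
  [134,153): 19 bp
  [153,156): 3 bp
  [156,163): 7 bp
  [163,166): 3 bp
  [166,173): 7 bp
  [173,177): 4 bp
  [177,180): 3 bp
  [180,202): 22 bp
  [202,219): 17 bp
  [219,226): 7 bp
  [226,232): 6 bp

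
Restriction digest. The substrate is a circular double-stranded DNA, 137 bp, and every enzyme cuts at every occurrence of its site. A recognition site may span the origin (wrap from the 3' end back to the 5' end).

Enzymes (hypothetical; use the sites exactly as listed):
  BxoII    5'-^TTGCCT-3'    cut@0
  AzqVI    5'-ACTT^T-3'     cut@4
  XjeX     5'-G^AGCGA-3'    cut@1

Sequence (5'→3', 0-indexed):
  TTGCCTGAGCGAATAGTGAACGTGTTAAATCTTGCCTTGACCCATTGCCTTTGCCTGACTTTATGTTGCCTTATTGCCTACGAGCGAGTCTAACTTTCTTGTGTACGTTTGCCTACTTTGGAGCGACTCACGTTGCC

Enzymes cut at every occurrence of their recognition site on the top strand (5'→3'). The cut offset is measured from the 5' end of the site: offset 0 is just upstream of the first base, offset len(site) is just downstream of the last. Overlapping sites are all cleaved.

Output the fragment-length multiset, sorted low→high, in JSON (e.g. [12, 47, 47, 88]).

[3,4,5,6,7,8,9,10,11,11,12,13,14,24]

Site scan:
  BxoII TTGCCT/0: at [0, 31, 44, 50, 65, 73, 108, 132] ⇒ [0, 31, 44, 50, 65, 73, 108, 132]
  AzqVI ACTTT/4: at [57, 92, 114] ⇒ [61, 96, 118]
  XjeX GAGCGA/1: at [6, 81, 120] ⇒ [7, 82, 121]

All cut coordinates (distinct, sorted): [0, 7, 31, 44, 50, 61, 65, 73, 82, 96, 108, 118, 121, 132]

Fragment lengths:
  0→7: 7 bp
  7→31: 24 bp
  31→44: 13 bp
  44→50: 6 bp
  50→61: 11 bp
  61→65: 4 bp
  65→73: 8 bp
  73→82: 9 bp
  82→96: 14 bp
  96→108: 12 bp
  108→118: 10 bp
  118→121: 3 bp
  121→132: 11 bp
  132→0 (wrap): 137-132+0 = 5 bp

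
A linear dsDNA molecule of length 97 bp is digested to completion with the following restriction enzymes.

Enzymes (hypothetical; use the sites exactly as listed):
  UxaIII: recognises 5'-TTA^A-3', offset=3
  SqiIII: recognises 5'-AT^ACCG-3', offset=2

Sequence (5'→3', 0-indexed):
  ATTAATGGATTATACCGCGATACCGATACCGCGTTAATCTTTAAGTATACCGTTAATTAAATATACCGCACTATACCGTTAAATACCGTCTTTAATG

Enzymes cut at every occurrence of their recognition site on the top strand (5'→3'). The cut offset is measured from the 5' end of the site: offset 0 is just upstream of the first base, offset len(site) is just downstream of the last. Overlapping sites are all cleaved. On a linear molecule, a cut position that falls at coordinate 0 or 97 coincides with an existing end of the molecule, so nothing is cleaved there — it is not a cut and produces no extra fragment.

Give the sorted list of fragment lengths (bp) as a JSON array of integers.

Scan for sites:
  UxaIII TTAA/3: at [1, 33, 40, 52, 56, 78, 91] ⇒ [4, 36, 43, 55, 59, 81, 94]
  SqiIII ATACCG/2: at [11, 19, 25, 46, 62, 72, 82] ⇒ [13, 21, 27, 48, 64, 74, 84]

Pooled cuts: [4, 13, 21, 27, 36, 43, 48, 55, 59, 64, 74, 81, 84, 94]

Fragment lengths:
  [0,4): 4 bp
  [4,13): 9 bp
  [13,21): 8 bp
  [21,27): 6 bp
  [27,36): 9 bp
  [36,43): 7 bp
  [43,48): 5 bp
  [48,55): 7 bp
  [55,59): 4 bp
  [59,64): 5 bp
  [64,74): 10 bp
  [74,81): 7 bp
  [81,84): 3 bp
  [84,94): 10 bp
  [94,97): 3 bp

[3,3,4,4,5,5,6,7,7,7,8,9,9,10,10]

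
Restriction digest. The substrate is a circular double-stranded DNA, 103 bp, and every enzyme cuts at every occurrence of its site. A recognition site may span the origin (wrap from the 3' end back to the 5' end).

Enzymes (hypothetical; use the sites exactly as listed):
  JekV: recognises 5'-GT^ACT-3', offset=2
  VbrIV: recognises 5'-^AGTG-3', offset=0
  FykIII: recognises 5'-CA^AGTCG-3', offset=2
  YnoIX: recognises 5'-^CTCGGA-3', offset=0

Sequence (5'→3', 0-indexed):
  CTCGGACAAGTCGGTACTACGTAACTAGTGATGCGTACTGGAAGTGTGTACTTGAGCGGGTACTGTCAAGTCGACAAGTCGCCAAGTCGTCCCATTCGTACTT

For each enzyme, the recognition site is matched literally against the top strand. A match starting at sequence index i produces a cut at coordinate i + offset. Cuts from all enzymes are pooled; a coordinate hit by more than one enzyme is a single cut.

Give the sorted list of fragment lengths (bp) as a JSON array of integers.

Per-enzyme occurrences:
  JekV (GTACT, off=2): starts [13, 34, 47, 59, 97] → cuts [15, 36, 49, 61, 99]
  VbrIV (AGTG, off=0): starts [26, 42] → cuts [26, 42]
  FykIII (CAAGTCG, off=2): starts [6, 66, 74, 82] → cuts [8, 68, 76, 84]
  YnoIX (CTCGGA, off=0): starts [0] → cuts [0]

All cut coordinates (distinct, sorted): [0, 8, 15, 26, 36, 42, 49, 61, 68, 76, 84, 99]

Fragment lengths:
  0→8: 8 bp
  8→15: 7 bp
  15→26: 11 bp
  26→36: 10 bp
  36→42: 6 bp
  42→49: 7 bp
  49→61: 12 bp
  61→68: 7 bp
  68→76: 8 bp
  76→84: 8 bp
  84→99: 15 bp
  99→0 (wrap): 103-99+0 = 4 bp

[4,6,7,7,7,8,8,8,10,11,12,15]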